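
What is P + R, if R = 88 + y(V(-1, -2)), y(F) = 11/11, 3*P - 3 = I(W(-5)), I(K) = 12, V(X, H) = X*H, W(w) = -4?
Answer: 94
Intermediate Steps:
V(X, H) = H*X
P = 5 (P = 1 + (⅓)*12 = 1 + 4 = 5)
y(F) = 1 (y(F) = 11*(1/11) = 1)
R = 89 (R = 88 + 1 = 89)
P + R = 5 + 89 = 94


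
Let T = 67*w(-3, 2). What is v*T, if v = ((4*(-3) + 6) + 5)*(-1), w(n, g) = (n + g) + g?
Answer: 67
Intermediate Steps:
w(n, g) = n + 2*g (w(n, g) = (g + n) + g = n + 2*g)
v = 1 (v = ((-12 + 6) + 5)*(-1) = (-6 + 5)*(-1) = -1*(-1) = 1)
T = 67 (T = 67*(-3 + 2*2) = 67*(-3 + 4) = 67*1 = 67)
v*T = 1*67 = 67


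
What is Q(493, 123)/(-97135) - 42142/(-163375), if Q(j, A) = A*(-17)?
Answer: 887016059/3173886125 ≈ 0.27947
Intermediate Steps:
Q(j, A) = -17*A
Q(493, 123)/(-97135) - 42142/(-163375) = -17*123/(-97135) - 42142/(-163375) = -2091*(-1/97135) - 42142*(-1/163375) = 2091/97135 + 42142/163375 = 887016059/3173886125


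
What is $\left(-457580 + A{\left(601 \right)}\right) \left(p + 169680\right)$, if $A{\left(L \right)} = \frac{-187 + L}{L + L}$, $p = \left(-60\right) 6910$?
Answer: $\frac{67354315955160}{601} \approx 1.1207 \cdot 10^{11}$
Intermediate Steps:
$p = -414600$
$A{\left(L \right)} = \frac{-187 + L}{2 L}$
$\left(-457580 + A{\left(601 \right)}\right) \left(p + 169680\right) = \left(-457580 + \frac{-187 + 601}{2 \cdot 601}\right) \left(-414600 + 169680\right) = \left(-457580 + \frac{1}{2} \cdot \frac{1}{601} \cdot 414\right) \left(-244920\right) = \left(-457580 + \frac{207}{601}\right) \left(-244920\right) = \left(- \frac{275005373}{601}\right) \left(-244920\right) = \frac{67354315955160}{601}$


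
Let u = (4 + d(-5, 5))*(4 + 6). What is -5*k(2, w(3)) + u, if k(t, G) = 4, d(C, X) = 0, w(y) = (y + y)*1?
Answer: 20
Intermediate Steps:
w(y) = 2*y (w(y) = (2*y)*1 = 2*y)
u = 40 (u = (4 + 0)*(4 + 6) = 4*10 = 40)
-5*k(2, w(3)) + u = -5*4 + 40 = -20 + 40 = 20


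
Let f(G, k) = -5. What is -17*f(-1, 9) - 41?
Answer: 44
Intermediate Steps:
-17*f(-1, 9) - 41 = -17*(-5) - 41 = 85 - 41 = 44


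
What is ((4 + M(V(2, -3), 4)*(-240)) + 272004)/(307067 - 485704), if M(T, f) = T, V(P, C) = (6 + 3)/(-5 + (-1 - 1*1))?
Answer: -1906216/1250459 ≈ -1.5244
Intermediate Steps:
V(P, C) = -9/7 (V(P, C) = 9/(-5 + (-1 - 1)) = 9/(-5 - 2) = 9/(-7) = 9*(-1/7) = -9/7)
((4 + M(V(2, -3), 4)*(-240)) + 272004)/(307067 - 485704) = ((4 - 9/7*(-240)) + 272004)/(307067 - 485704) = ((4 + 2160/7) + 272004)/(-178637) = (2188/7 + 272004)*(-1/178637) = (1906216/7)*(-1/178637) = -1906216/1250459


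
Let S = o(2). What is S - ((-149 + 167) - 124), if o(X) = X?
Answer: 108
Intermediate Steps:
S = 2
S - ((-149 + 167) - 124) = 2 - ((-149 + 167) - 124) = 2 - (18 - 124) = 2 - 1*(-106) = 2 + 106 = 108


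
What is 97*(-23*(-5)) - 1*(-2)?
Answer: 11157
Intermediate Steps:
97*(-23*(-5)) - 1*(-2) = 97*115 + 2 = 11155 + 2 = 11157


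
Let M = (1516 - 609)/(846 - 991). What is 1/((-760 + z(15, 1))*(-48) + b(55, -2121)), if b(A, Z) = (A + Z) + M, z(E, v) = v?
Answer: 145/4982163 ≈ 2.9104e-5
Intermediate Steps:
M = -907/145 (M = 907/(-145) = 907*(-1/145) = -907/145 ≈ -6.2552)
b(A, Z) = -907/145 + A + Z (b(A, Z) = (A + Z) - 907/145 = -907/145 + A + Z)
1/((-760 + z(15, 1))*(-48) + b(55, -2121)) = 1/((-760 + 1)*(-48) + (-907/145 + 55 - 2121)) = 1/(-759*(-48) - 300477/145) = 1/(36432 - 300477/145) = 1/(4982163/145) = 145/4982163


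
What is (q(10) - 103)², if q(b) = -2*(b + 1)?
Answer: 15625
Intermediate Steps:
q(b) = -2 - 2*b (q(b) = -2*(1 + b) = -2 - 2*b)
(q(10) - 103)² = ((-2 - 2*10) - 103)² = ((-2 - 20) - 103)² = (-22 - 103)² = (-125)² = 15625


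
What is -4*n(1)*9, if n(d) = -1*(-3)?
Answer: -108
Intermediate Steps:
n(d) = 3
-4*n(1)*9 = -4*3*9 = -12*9 = -108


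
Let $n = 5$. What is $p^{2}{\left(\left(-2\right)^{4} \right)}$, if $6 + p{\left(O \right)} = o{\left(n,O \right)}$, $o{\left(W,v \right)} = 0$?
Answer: $36$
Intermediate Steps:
$p{\left(O \right)} = -6$ ($p{\left(O \right)} = -6 + 0 = -6$)
$p^{2}{\left(\left(-2\right)^{4} \right)} = \left(-6\right)^{2} = 36$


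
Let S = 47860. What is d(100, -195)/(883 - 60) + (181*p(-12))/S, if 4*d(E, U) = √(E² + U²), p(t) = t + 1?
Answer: -1991/47860 + 5*√1921/3292 ≈ 0.024969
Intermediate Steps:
p(t) = 1 + t
d(E, U) = √(E² + U²)/4
d(100, -195)/(883 - 60) + (181*p(-12))/S = (√(100² + (-195)²)/4)/(883 - 60) + (181*(1 - 12))/47860 = (√(10000 + 38025)/4)/823 + (181*(-11))*(1/47860) = (√48025/4)*(1/823) - 1991*1/47860 = ((5*√1921)/4)*(1/823) - 1991/47860 = (5*√1921/4)*(1/823) - 1991/47860 = 5*√1921/3292 - 1991/47860 = -1991/47860 + 5*√1921/3292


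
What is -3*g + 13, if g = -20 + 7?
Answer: 52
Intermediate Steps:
g = -13
-3*g + 13 = -3*(-13) + 13 = 39 + 13 = 52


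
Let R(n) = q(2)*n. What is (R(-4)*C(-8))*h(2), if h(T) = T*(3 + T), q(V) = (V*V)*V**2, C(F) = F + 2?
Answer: 3840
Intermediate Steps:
C(F) = 2 + F
q(V) = V**4 (q(V) = V**2*V**2 = V**4)
R(n) = 16*n (R(n) = 2**4*n = 16*n)
(R(-4)*C(-8))*h(2) = ((16*(-4))*(2 - 8))*(2*(3 + 2)) = (-64*(-6))*(2*5) = 384*10 = 3840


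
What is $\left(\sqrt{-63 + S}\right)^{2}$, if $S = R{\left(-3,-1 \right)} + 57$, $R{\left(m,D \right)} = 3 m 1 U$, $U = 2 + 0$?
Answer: $-24$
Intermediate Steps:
$U = 2$
$R{\left(m,D \right)} = 6 m$ ($R{\left(m,D \right)} = 3 m 1 \cdot 2 = 3 m 2 = 6 m$)
$S = 39$ ($S = 6 \left(-3\right) + 57 = -18 + 57 = 39$)
$\left(\sqrt{-63 + S}\right)^{2} = \left(\sqrt{-63 + 39}\right)^{2} = \left(\sqrt{-24}\right)^{2} = \left(2 i \sqrt{6}\right)^{2} = -24$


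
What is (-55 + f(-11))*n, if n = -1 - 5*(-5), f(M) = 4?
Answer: -1224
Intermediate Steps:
n = 24 (n = -1 + 25 = 24)
(-55 + f(-11))*n = (-55 + 4)*24 = -51*24 = -1224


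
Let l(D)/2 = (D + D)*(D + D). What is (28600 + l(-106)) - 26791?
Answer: 91697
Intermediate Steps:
l(D) = 8*D² (l(D) = 2*((D + D)*(D + D)) = 2*((2*D)*(2*D)) = 2*(4*D²) = 8*D²)
(28600 + l(-106)) - 26791 = (28600 + 8*(-106)²) - 26791 = (28600 + 8*11236) - 26791 = (28600 + 89888) - 26791 = 118488 - 26791 = 91697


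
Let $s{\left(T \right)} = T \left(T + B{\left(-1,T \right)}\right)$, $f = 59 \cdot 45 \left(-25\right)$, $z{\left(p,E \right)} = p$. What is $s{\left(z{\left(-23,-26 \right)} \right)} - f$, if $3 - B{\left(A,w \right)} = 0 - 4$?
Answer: $66743$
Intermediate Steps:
$f = -66375$ ($f = 2655 \left(-25\right) = -66375$)
$B{\left(A,w \right)} = 7$ ($B{\left(A,w \right)} = 3 - \left(0 - 4\right) = 3 - -4 = 3 + 4 = 7$)
$s{\left(T \right)} = T \left(7 + T\right)$ ($s{\left(T \right)} = T \left(T + 7\right) = T \left(7 + T\right)$)
$s{\left(z{\left(-23,-26 \right)} \right)} - f = - 23 \left(7 - 23\right) - -66375 = \left(-23\right) \left(-16\right) + 66375 = 368 + 66375 = 66743$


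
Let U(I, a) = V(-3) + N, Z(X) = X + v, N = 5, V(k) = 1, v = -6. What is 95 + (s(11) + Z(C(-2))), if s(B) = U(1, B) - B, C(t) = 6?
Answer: 90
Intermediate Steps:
Z(X) = -6 + X (Z(X) = X - 6 = -6 + X)
U(I, a) = 6 (U(I, a) = 1 + 5 = 6)
s(B) = 6 - B
95 + (s(11) + Z(C(-2))) = 95 + ((6 - 1*11) + (-6 + 6)) = 95 + ((6 - 11) + 0) = 95 + (-5 + 0) = 95 - 5 = 90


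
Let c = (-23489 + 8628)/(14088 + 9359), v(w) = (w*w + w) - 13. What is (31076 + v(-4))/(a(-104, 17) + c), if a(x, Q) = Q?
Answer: 728615525/383738 ≈ 1898.7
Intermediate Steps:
v(w) = -13 + w + w² (v(w) = (w² + w) - 13 = (w + w²) - 13 = -13 + w + w²)
c = -14861/23447 ≈ -0.63381
(31076 + v(-4))/(a(-104, 17) + c) = (31076 + (-13 - 4 + (-4)²))/(17 - 14861/23447) = (31076 + (-13 - 4 + 16))/(383738/23447) = (31076 - 1)*(23447/383738) = 31075*(23447/383738) = 728615525/383738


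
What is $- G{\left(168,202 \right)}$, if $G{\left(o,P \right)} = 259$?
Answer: $-259$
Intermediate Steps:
$- G{\left(168,202 \right)} = \left(-1\right) 259 = -259$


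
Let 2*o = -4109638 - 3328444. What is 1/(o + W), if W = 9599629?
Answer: 1/5880588 ≈ 1.7005e-7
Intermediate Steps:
o = -3719041 (o = (-4109638 - 3328444)/2 = (1/2)*(-7438082) = -3719041)
1/(o + W) = 1/(-3719041 + 9599629) = 1/5880588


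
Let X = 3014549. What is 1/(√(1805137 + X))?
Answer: √4819686/4819686 ≈ 0.00045550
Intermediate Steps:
1/(√(1805137 + X)) = 1/(√(1805137 + 3014549)) = 1/(√4819686) = √4819686/4819686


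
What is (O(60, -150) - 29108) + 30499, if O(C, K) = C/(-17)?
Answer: 23587/17 ≈ 1387.5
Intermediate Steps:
O(C, K) = -C/17 (O(C, K) = C*(-1/17) = -C/17)
(O(60, -150) - 29108) + 30499 = (-1/17*60 - 29108) + 30499 = (-60/17 - 29108) + 30499 = -494896/17 + 30499 = 23587/17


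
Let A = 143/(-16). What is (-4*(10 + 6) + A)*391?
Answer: -456297/16 ≈ -28519.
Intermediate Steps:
A = -143/16 (A = 143*(-1/16) = -143/16 ≈ -8.9375)
(-4*(10 + 6) + A)*391 = (-4*(10 + 6) - 143/16)*391 = (-4*16 - 143/16)*391 = (-64 - 143/16)*391 = -1167/16*391 = -456297/16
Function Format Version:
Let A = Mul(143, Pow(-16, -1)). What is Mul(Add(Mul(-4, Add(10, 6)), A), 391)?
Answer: Rational(-456297, 16) ≈ -28519.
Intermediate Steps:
A = Rational(-143, 16) (A = Mul(143, Rational(-1, 16)) = Rational(-143, 16) ≈ -8.9375)
Mul(Add(Mul(-4, Add(10, 6)), A), 391) = Mul(Add(Mul(-4, Add(10, 6)), Rational(-143, 16)), 391) = Mul(Add(Mul(-4, 16), Rational(-143, 16)), 391) = Mul(Add(-64, Rational(-143, 16)), 391) = Mul(Rational(-1167, 16), 391) = Rational(-456297, 16)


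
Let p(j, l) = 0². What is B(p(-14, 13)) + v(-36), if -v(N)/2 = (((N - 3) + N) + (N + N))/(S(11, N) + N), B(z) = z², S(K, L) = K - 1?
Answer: -147/13 ≈ -11.308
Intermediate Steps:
S(K, L) = -1 + K
p(j, l) = 0
v(N) = -2*(-3 + 4*N)/(10 + N) (v(N) = -2*(((N - 3) + N) + (N + N))/((-1 + 11) + N) = -2*(((-3 + N) + N) + 2*N)/(10 + N) = -2*((-3 + 2*N) + 2*N)/(10 + N) = -2*(-3 + 4*N)/(10 + N))
B(p(-14, 13)) + v(-36) = 0² + 2*(3 - 4*(-36))/(10 - 36) = 0 + 2*(3 + 144)/(-26) = 0 + 2*(-1/26)*147 = 0 - 147/13 = -147/13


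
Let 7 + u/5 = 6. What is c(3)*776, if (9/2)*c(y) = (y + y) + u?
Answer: 1552/9 ≈ 172.44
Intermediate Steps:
u = -5 (u = -35 + 5*6 = -35 + 30 = -5)
c(y) = -10/9 + 4*y/9 (c(y) = 2*((y + y) - 5)/9 = 2*(2*y - 5)/9 = 2*(-5 + 2*y)/9 = -10/9 + 4*y/9)
c(3)*776 = (-10/9 + (4/9)*3)*776 = (-10/9 + 4/3)*776 = (2/9)*776 = 1552/9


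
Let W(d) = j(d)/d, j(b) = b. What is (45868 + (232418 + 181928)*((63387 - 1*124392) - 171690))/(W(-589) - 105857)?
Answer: 48208098301/52928 ≈ 9.1082e+5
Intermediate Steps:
W(d) = 1 (W(d) = d/d = 1)
(45868 + (232418 + 181928)*((63387 - 1*124392) - 171690))/(W(-589) - 105857) = (45868 + (232418 + 181928)*((63387 - 1*124392) - 171690))/(1 - 105857) = (45868 + 414346*((63387 - 124392) - 171690))/(-105856) = (45868 + 414346*(-61005 - 171690))*(-1/105856) = (45868 + 414346*(-232695))*(-1/105856) = (45868 - 96416242470)*(-1/105856) = -96416196602*(-1/105856) = 48208098301/52928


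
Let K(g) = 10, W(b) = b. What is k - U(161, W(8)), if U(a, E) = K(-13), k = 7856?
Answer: 7846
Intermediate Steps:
U(a, E) = 10
k - U(161, W(8)) = 7856 - 1*10 = 7856 - 10 = 7846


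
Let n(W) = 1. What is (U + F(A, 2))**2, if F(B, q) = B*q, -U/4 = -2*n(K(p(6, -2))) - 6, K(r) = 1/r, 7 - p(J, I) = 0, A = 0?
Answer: 1024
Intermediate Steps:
p(J, I) = 7 (p(J, I) = 7 - 1*0 = 7 + 0 = 7)
K(r) = 1/r
U = 32 (U = -4*(-2*1 - 6) = -4*(-2 - 6) = -4*(-8) = 32)
(U + F(A, 2))**2 = (32 + 0*2)**2 = (32 + 0)**2 = 32**2 = 1024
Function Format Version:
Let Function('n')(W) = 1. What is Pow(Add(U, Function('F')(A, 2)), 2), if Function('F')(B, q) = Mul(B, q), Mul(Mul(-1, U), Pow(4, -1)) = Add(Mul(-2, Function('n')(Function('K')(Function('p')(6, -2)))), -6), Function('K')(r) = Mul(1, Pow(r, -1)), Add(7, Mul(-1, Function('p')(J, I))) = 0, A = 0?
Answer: 1024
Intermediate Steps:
Function('p')(J, I) = 7 (Function('p')(J, I) = Add(7, Mul(-1, 0)) = Add(7, 0) = 7)
Function('K')(r) = Pow(r, -1)
U = 32 (U = Mul(-4, Add(Mul(-2, 1), -6)) = Mul(-4, Add(-2, -6)) = Mul(-4, -8) = 32)
Pow(Add(U, Function('F')(A, 2)), 2) = Pow(Add(32, Mul(0, 2)), 2) = Pow(Add(32, 0), 2) = Pow(32, 2) = 1024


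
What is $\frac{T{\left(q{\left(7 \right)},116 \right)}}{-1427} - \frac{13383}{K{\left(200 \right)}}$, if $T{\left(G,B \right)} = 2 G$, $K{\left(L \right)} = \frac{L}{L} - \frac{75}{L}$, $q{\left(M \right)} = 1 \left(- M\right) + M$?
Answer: $- \frac{107064}{5} \approx -21413.0$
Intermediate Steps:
$q{\left(M \right)} = 0$ ($q{\left(M \right)} = - M + M = 0$)
$K{\left(L \right)} = 1 - \frac{75}{L}$
$\frac{T{\left(q{\left(7 \right)},116 \right)}}{-1427} - \frac{13383}{K{\left(200 \right)}} = \frac{2 \cdot 0}{-1427} - \frac{13383}{\frac{1}{200} \left(-75 + 200\right)} = 0 \left(- \frac{1}{1427}\right) - \frac{13383}{\frac{1}{200} \cdot 125} = 0 - \frac{13383}{\frac{5}{8}} = 0 - \frac{107064}{5} = - \frac{107064}{5}$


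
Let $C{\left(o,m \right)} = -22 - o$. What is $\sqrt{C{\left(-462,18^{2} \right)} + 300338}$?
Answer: $\sqrt{300778} \approx 548.43$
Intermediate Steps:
$\sqrt{C{\left(-462,18^{2} \right)} + 300338} = \sqrt{\left(-22 - -462\right) + 300338} = \sqrt{\left(-22 + 462\right) + 300338} = \sqrt{440 + 300338} = \sqrt{300778}$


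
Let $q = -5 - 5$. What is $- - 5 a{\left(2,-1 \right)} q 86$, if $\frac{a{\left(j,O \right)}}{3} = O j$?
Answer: $25800$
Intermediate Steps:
$q = -10$
$a{\left(j,O \right)} = 3 O j$
$- - 5 a{\left(2,-1 \right)} q 86 = - - 5 \cdot 3 \left(-1\right) 2 \left(-10\right) 86 = - \left(-5\right) \left(-6\right) \left(-10\right) 86 = - 30 \left(-10\right) 86 = - \left(-300\right) 86 = \left(-1\right) \left(-25800\right) = 25800$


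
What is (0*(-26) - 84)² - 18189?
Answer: -11133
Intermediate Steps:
(0*(-26) - 84)² - 18189 = (0 - 84)² - 18189 = (-84)² - 18189 = 7056 - 18189 = -11133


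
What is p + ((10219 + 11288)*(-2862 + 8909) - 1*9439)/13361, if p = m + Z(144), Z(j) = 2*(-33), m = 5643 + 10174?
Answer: 340492501/13361 ≈ 25484.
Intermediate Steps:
m = 15817
Z(j) = -66
p = 15751 (p = 15817 - 66 = 15751)
p + ((10219 + 11288)*(-2862 + 8909) - 1*9439)/13361 = 15751 + ((10219 + 11288)*(-2862 + 8909) - 1*9439)/13361 = 15751 + (21507*6047 - 9439)*(1/13361) = 15751 + (130052829 - 9439)*(1/13361) = 15751 + 130043390*(1/13361) = 15751 + 130043390/13361 = 340492501/13361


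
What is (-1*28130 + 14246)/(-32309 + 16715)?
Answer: 2314/2599 ≈ 0.89034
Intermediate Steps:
(-1*28130 + 14246)/(-32309 + 16715) = (-28130 + 14246)/(-15594) = -13884*(-1/15594) = 2314/2599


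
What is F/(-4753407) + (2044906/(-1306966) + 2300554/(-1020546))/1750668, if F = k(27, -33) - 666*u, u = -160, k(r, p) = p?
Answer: -5182763576502344503012/231240783458094685683957 ≈ -0.022413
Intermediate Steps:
F = 106527 (F = -33 - 666*(-160) = -33 + 106560 = 106527)
F/(-4753407) + (2044906/(-1306966) + 2300554/(-1020546))/1750668 = 106527/(-4753407) + (2044906/(-1306966) + 2300554/(-1020546))/1750668 = 106527*(-1/4753407) + (2044906*(-1/1306966) + 2300554*(-1/1020546))*(1/1750668) = -35509/1584469 + (-1022453/653483 - 1150277/510273)*(1/1750668) = -35509/1584469 - 1273416624460/333454730859*1/1750668 = -35509/1584469 - 318354156115/145942131690865953 = -5182763576502344503012/231240783458094685683957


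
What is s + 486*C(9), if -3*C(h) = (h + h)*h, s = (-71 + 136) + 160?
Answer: -26019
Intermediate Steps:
s = 225 (s = 65 + 160 = 225)
C(h) = -2*h²/3 (C(h) = -(h + h)*h/3 = -2*h*h/3 = -2*h²/3)
s + 486*C(9) = 225 + 486*(-⅔*9²) = 225 + 486*(-⅔*81) = 225 + 486*(-54) = 225 - 26244 = -26019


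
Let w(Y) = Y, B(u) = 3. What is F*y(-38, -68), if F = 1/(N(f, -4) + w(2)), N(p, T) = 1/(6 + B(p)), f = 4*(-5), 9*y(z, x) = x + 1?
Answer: -67/19 ≈ -3.5263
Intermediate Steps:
y(z, x) = 1/9 + x/9 (y(z, x) = (x + 1)/9 = (1 + x)/9 = 1/9 + x/9)
f = -20
N(p, T) = 1/9 (N(p, T) = 1/(6 + 3) = 1/9)
F = 9/19 (F = 1/(1/9 + 2) = 1/(19/9) = 9/19 ≈ 0.47368)
F*y(-38, -68) = 9*(1/9 + (1/9)*(-68))/19 = 9*(1/9 - 68/9)/19 = (9/19)*(-67/9) = -67/19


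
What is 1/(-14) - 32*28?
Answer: -12545/14 ≈ -896.07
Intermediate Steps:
1/(-14) - 32*28 = -1/14 - 896 = -12545/14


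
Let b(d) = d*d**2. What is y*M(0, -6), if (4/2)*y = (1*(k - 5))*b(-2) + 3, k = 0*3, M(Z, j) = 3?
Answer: 129/2 ≈ 64.500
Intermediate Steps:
b(d) = d**3
k = 0
y = 43/2 (y = ((1*(0 - 5))*(-2)**3 + 3)/2 = ((1*(-5))*(-8) + 3)/2 = (-5*(-8) + 3)/2 = (40 + 3)/2 = (1/2)*43 = 43/2 ≈ 21.500)
y*M(0, -6) = (43/2)*3 = 129/2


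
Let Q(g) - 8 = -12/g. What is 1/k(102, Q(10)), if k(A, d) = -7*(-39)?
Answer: 1/273 ≈ 0.0036630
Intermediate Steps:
Q(g) = 8 - 12/g
k(A, d) = 273
1/k(102, Q(10)) = 1/273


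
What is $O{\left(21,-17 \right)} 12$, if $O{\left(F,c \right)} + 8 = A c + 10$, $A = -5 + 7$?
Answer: $-384$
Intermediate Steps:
$A = 2$
$O{\left(F,c \right)} = 2 + 2 c$ ($O{\left(F,c \right)} = -8 + \left(2 c + 10\right) = -8 + \left(10 + 2 c\right) = 2 + 2 c$)
$O{\left(21,-17 \right)} 12 = \left(2 + 2 \left(-17\right)\right) 12 = \left(2 - 34\right) 12 = \left(-32\right) 12 = -384$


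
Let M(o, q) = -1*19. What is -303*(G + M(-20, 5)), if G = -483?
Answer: 152106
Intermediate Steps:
M(o, q) = -19
-303*(G + M(-20, 5)) = -303*(-483 - 19) = -303*(-502) = 152106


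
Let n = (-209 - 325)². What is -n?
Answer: -285156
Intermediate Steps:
n = 285156 (n = (-534)² = 285156)
-n = -1*285156 = -285156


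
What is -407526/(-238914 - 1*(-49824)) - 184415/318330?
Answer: 1053963547/668811330 ≈ 1.5759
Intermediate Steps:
-407526/(-238914 - 1*(-49824)) - 184415/318330 = -407526/(-238914 + 49824) - 184415*1/318330 = -407526/(-189090) - 36883/63666 = -407526*(-1/189090) - 36883/63666 = 67921/31515 - 36883/63666 = 1053963547/668811330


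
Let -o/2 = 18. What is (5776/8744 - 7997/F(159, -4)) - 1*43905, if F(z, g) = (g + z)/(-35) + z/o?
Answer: -34920449585/812099 ≈ -43000.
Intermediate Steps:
o = -36 (o = -2*18 = -36)
F(z, g) = -71*z/1260 - g/35 (F(z, g) = (g + z)/(-35) + z/(-36) = (g + z)*(-1/35) + z*(-1/36) = (-g/35 - z/35) - z/36 = -71*z/1260 - g/35)
(5776/8744 - 7997/F(159, -4)) - 1*43905 = (5776/8744 - 7997/(-71/1260*159 - 1/35*(-4))) - 1*43905 = (5776*(1/8744) - 7997/(-3763/420 + 4/35)) - 43905 = (722/1093 - 7997/(-743/84)) - 43905 = (722/1093 - 7997*(-84/743)) - 43905 = (722/1093 + 671748/743) - 43905 = 734757010/812099 - 43905 = -34920449585/812099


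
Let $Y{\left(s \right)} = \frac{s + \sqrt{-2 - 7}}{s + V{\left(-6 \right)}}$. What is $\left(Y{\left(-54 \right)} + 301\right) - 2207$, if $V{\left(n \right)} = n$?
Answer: $- \frac{19051}{10} - \frac{i}{20} \approx -1905.1 - 0.05 i$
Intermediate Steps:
$Y{\left(s \right)} = \frac{s + 3 i}{-6 + s}$ ($Y{\left(s \right)} = \frac{s + \sqrt{-2 - 7}}{s - 6} = \frac{s + \sqrt{-9}}{-6 + s} = \frac{s + 3 i}{-6 + s}$)
$\left(Y{\left(-54 \right)} + 301\right) - 2207 = \left(\frac{-54 + 3 i}{-6 - 54} + 301\right) - 2207 = \left(\frac{-54 + 3 i}{-60} + 301\right) - 2207 = \left(- \frac{-54 + 3 i}{60} + 301\right) - 2207 = \left(\left(\frac{9}{10} - \frac{i}{20}\right) + 301\right) - 2207 = \left(\frac{3019}{10} - \frac{i}{20}\right) - 2207 = - \frac{19051}{10} - \frac{i}{20}$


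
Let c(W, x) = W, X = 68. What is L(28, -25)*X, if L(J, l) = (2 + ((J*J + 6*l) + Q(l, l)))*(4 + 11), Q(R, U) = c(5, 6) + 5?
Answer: 658920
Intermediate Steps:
Q(R, U) = 10 (Q(R, U) = 5 + 5 = 10)
L(J, l) = 180 + 15*J**2 + 90*l (L(J, l) = (2 + ((J*J + 6*l) + 10))*(4 + 11) = (2 + ((J**2 + 6*l) + 10))*15 = (2 + (10 + J**2 + 6*l))*15 = (12 + J**2 + 6*l)*15 = 180 + 15*J**2 + 90*l)
L(28, -25)*X = (180 + 15*28**2 + 90*(-25))*68 = (180 + 15*784 - 2250)*68 = (180 + 11760 - 2250)*68 = 9690*68 = 658920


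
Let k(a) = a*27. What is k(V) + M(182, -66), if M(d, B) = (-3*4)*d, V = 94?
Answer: 354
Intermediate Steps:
M(d, B) = -12*d
k(a) = 27*a
k(V) + M(182, -66) = 27*94 - 12*182 = 2538 - 2184 = 354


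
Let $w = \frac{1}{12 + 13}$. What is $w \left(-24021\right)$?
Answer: $- \frac{24021}{25} \approx -960.84$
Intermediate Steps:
$w = \frac{1}{25} \approx 0.04$
$w \left(-24021\right) = \frac{1}{25} \left(-24021\right) = - \frac{24021}{25}$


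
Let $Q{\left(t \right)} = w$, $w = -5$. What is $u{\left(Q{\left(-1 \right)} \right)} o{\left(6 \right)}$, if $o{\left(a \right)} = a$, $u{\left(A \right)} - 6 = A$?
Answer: $6$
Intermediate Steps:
$Q{\left(t \right)} = -5$
$u{\left(A \right)} = 6 + A$
$u{\left(Q{\left(-1 \right)} \right)} o{\left(6 \right)} = \left(6 - 5\right) 6 = 1 \cdot 6 = 6$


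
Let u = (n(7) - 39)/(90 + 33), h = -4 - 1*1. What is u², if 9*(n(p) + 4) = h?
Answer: 153664/1225449 ≈ 0.12539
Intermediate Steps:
h = -5 (h = -4 - 1 = -5)
n(p) = -41/9 (n(p) = -4 + (⅑)*(-5) = -4 - 5/9 = -41/9)
u = -392/1107 (u = (-41/9 - 39)/(90 + 33) = -392/9/123 = -392/9*1/123 = -392/1107 ≈ -0.35411)
u² = (-392/1107)² = 153664/1225449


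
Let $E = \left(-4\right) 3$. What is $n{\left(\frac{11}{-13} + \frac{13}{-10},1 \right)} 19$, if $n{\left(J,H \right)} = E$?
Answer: $-228$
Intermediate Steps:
$E = -12$
$n{\left(J,H \right)} = -12$
$n{\left(\frac{11}{-13} + \frac{13}{-10},1 \right)} 19 = \left(-12\right) 19 = -228$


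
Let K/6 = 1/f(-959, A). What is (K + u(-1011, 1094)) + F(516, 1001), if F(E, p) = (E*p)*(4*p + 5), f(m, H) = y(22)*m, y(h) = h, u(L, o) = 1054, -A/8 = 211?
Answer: 21843958800199/10549 ≈ 2.0707e+9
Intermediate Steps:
A = -1688 (A = -8*211 = -1688)
f(m, H) = 22*m
K = -3/10549 (K = 6/((22*(-959))) = 6/(-21098) = 6*(-1/21098) = -3/10549 ≈ -0.00028439)
F(E, p) = E*p*(5 + 4*p) (F(E, p) = (E*p)*(5 + 4*p) = E*p*(5 + 4*p))
(K + u(-1011, 1094)) + F(516, 1001) = (-3/10549 + 1054) + 516*1001*(5 + 4*1001) = 11118643/10549 + 516*1001*(5 + 4004) = 11118643/10549 + 516*1001*4009 = 11118643/10549 + 2070712644 = 21843958800199/10549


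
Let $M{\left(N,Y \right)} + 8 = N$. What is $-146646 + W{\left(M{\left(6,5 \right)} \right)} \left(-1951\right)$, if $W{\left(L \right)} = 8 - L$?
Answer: $-166156$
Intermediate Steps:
$M{\left(N,Y \right)} = -8 + N$
$-146646 + W{\left(M{\left(6,5 \right)} \right)} \left(-1951\right) = -146646 + \left(8 - \left(-8 + 6\right)\right) \left(-1951\right) = -146646 + \left(8 - -2\right) \left(-1951\right) = -146646 + \left(8 + 2\right) \left(-1951\right) = -146646 + 10 \left(-1951\right) = -146646 - 19510 = -166156$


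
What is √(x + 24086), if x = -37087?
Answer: I*√13001 ≈ 114.02*I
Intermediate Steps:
√(x + 24086) = √(-37087 + 24086) = √(-13001) = I*√13001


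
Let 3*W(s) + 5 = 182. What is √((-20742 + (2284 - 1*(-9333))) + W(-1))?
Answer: I*√9066 ≈ 95.216*I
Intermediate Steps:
W(s) = 59 (W(s) = -5/3 + (⅓)*182 = -5/3 + 182/3 = 59)
√((-20742 + (2284 - 1*(-9333))) + W(-1)) = √((-20742 + (2284 - 1*(-9333))) + 59) = √((-20742 + (2284 + 9333)) + 59) = √((-20742 + 11617) + 59) = √(-9125 + 59) = √(-9066) = I*√9066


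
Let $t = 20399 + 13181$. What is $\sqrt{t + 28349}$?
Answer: $3 \sqrt{6881} \approx 248.86$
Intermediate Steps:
$t = 33580$
$\sqrt{t + 28349} = \sqrt{33580 + 28349} = \sqrt{61929} = 3 \sqrt{6881}$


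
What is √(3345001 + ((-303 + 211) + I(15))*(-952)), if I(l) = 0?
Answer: √3432585 ≈ 1852.7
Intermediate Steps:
√(3345001 + ((-303 + 211) + I(15))*(-952)) = √(3345001 + ((-303 + 211) + 0)*(-952)) = √(3345001 + (-92 + 0)*(-952)) = √(3345001 - 92*(-952)) = √(3345001 + 87584) = √3432585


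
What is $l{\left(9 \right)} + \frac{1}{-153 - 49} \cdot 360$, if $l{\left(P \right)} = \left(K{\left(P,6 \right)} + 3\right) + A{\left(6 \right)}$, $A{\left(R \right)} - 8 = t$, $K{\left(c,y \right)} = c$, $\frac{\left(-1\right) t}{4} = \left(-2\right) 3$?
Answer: $\frac{4264}{101} \approx 42.218$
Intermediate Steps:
$t = 24$ ($t = - 4 \left(\left(-2\right) 3\right) = \left(-4\right) \left(-6\right) = 24$)
$A{\left(R \right)} = 32$ ($A{\left(R \right)} = 8 + 24 = 32$)
$l{\left(P \right)} = 35 + P$ ($l{\left(P \right)} = \left(P + 3\right) + 32 = \left(3 + P\right) + 32 = 35 + P$)
$l{\left(9 \right)} + \frac{1}{-153 - 49} \cdot 360 = \left(35 + 9\right) + \frac{1}{-153 - 49} \cdot 360 = 44 + \frac{1}{-202} \cdot 360 = 44 - \frac{180}{101} = \frac{4264}{101}$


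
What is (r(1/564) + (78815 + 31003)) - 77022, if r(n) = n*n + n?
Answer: 10432276981/318096 ≈ 32796.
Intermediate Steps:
r(n) = n + n² (r(n) = n² + n = n + n²)
(r(1/564) + (78815 + 31003)) - 77022 = ((1 + 1/564)/564 + (78815 + 31003)) - 77022 = ((1 + 1/564)/564 + 109818) - 77022 = ((1/564)*(565/564) + 109818) - 77022 = (565/318096 + 109818) - 77022 = 34932667093/318096 - 77022 = 10432276981/318096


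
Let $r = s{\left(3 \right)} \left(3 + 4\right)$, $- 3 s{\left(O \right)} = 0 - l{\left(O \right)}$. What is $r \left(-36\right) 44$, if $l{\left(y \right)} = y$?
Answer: $-11088$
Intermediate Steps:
$s{\left(O \right)} = \frac{O}{3}$ ($s{\left(O \right)} = - \frac{0 - O}{3} = - \frac{\left(-1\right) O}{3} = \frac{O}{3}$)
$r = 7$ ($r = \frac{1}{3} \cdot 3 \left(3 + 4\right) = 1 \cdot 7 = 7$)
$r \left(-36\right) 44 = 7 \left(-36\right) 44 = \left(-252\right) 44 = -11088$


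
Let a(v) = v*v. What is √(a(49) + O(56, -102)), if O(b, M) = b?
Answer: 3*√273 ≈ 49.568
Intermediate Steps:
a(v) = v²
√(a(49) + O(56, -102)) = √(49² + 56) = √(2401 + 56) = √2457 = 3*√273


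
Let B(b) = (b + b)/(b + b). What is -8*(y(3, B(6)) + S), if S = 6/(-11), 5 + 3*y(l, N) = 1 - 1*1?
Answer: 584/33 ≈ 17.697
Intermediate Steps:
B(b) = 1 (B(b) = (2*b)/((2*b)) = (2*b)*(1/(2*b)) = 1)
y(l, N) = -5/3 (y(l, N) = -5/3 + (1 - 1*1)/3 = -5/3 + (1 - 1)/3 = -5/3 + (⅓)*0 = -5/3 + 0 = -5/3)
S = -6/11 (S = 6*(-1/11) = -6/11 ≈ -0.54545)
-8*(y(3, B(6)) + S) = -8*(-5/3 - 6/11) = -8*(-73/33) = 584/33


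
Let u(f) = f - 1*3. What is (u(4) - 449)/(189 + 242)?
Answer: -448/431 ≈ -1.0394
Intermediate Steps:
u(f) = -3 + f (u(f) = f - 3 = -3 + f)
(u(4) - 449)/(189 + 242) = ((-3 + 4) - 449)/(189 + 242) = (1 - 449)/431 = -448*1/431 = -448/431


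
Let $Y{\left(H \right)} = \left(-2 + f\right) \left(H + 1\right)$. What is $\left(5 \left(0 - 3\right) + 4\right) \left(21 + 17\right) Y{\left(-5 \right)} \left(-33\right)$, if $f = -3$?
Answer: $275880$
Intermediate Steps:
$Y{\left(H \right)} = -5 - 5 H$ ($Y{\left(H \right)} = \left(-2 - 3\right) \left(H + 1\right) = - 5 \left(1 + H\right) = -5 - 5 H$)
$\left(5 \left(0 - 3\right) + 4\right) \left(21 + 17\right) Y{\left(-5 \right)} \left(-33\right) = \left(5 \left(0 - 3\right) + 4\right) \left(21 + 17\right) \left(-5 - -25\right) \left(-33\right) = \left(5 \left(-3\right) + 4\right) 38 \left(-5 + 25\right) \left(-33\right) = \left(-15 + 4\right) 38 \cdot 20 \left(-33\right) = \left(-11\right) 38 \cdot 20 \left(-33\right) = \left(-418\right) 20 \left(-33\right) = \left(-8360\right) \left(-33\right) = 275880$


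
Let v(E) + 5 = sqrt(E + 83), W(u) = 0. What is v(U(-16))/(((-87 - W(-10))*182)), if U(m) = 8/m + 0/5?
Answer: 5/15834 - sqrt(330)/31668 ≈ -0.00025786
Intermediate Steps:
U(m) = 8/m (U(m) = 8/m + 0*(1/5) = 8/m + 0 = 8/m)
v(E) = -5 + sqrt(83 + E) (v(E) = -5 + sqrt(E + 83) = -5 + sqrt(83 + E))
v(U(-16))/(((-87 - W(-10))*182)) = (-5 + sqrt(83 + 8/(-16)))/(((-87 - 1*0)*182)) = (-5 + sqrt(83 + 8*(-1/16)))/(((-87 + 0)*182)) = (-5 + sqrt(83 - 1/2))/((-87*182)) = (-5 + sqrt(165/2))/(-15834) = (-5 + sqrt(330)/2)*(-1/15834) = 5/15834 - sqrt(330)/31668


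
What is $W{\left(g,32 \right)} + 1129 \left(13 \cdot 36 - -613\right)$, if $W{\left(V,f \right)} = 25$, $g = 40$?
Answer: $1220474$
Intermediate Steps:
$W{\left(g,32 \right)} + 1129 \left(13 \cdot 36 - -613\right) = 25 + 1129 \left(13 \cdot 36 - -613\right) = 25 + 1129 \left(468 + 613\right) = 25 + 1129 \cdot 1081 = 25 + 1220449 = 1220474$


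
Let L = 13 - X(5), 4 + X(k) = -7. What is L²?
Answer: 576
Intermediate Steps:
X(k) = -11 (X(k) = -4 - 7 = -11)
L = 24 (L = 13 - 1*(-11) = 13 + 11 = 24)
L² = 24² = 576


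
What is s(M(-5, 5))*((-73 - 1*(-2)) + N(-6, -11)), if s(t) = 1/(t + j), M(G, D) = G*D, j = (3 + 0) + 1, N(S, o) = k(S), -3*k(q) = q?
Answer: 23/7 ≈ 3.2857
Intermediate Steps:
k(q) = -q/3
N(S, o) = -S/3
j = 4 (j = 3 + 1 = 4)
M(G, D) = D*G
s(t) = 1/(4 + t) (s(t) = 1/(t + 4) = 1/(4 + t))
s(M(-5, 5))*((-73 - 1*(-2)) + N(-6, -11)) = ((-73 - 1*(-2)) - ⅓*(-6))/(4 + 5*(-5)) = ((-73 + 2) + 2)/(4 - 25) = (-71 + 2)/(-21) = -1/21*(-69) = 23/7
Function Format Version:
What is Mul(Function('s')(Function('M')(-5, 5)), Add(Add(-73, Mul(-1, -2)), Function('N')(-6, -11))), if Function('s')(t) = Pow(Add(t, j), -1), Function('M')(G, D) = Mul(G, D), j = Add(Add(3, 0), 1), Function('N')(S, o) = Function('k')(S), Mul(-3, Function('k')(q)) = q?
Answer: Rational(23, 7) ≈ 3.2857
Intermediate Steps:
Function('k')(q) = Mul(Rational(-1, 3), q)
Function('N')(S, o) = Mul(Rational(-1, 3), S)
j = 4 (j = Add(3, 1) = 4)
Function('M')(G, D) = Mul(D, G)
Function('s')(t) = Pow(Add(4, t), -1) (Function('s')(t) = Pow(Add(t, 4), -1) = Pow(Add(4, t), -1))
Mul(Function('s')(Function('M')(-5, 5)), Add(Add(-73, Mul(-1, -2)), Function('N')(-6, -11))) = Mul(Pow(Add(4, Mul(5, -5)), -1), Add(Add(-73, Mul(-1, -2)), Mul(Rational(-1, 3), -6))) = Mul(Pow(Add(4, -25), -1), Add(Add(-73, 2), 2)) = Mul(Pow(-21, -1), Add(-71, 2)) = Mul(Rational(-1, 21), -69) = Rational(23, 7)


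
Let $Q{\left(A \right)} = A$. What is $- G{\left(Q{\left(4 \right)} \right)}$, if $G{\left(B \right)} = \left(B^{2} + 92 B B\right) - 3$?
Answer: $-1485$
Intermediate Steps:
$G{\left(B \right)} = -3 + 93 B^{2}$ ($G{\left(B \right)} = \left(B^{2} + 92 B^{2}\right) - 3 = 93 B^{2} - 3 = -3 + 93 B^{2}$)
$- G{\left(Q{\left(4 \right)} \right)} = - (-3 + 93 \cdot 4^{2}) = - (-3 + 93 \cdot 16) = - (-3 + 1488) = \left(-1\right) 1485 = -1485$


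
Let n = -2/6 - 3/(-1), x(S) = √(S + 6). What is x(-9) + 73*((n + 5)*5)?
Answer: 8395/3 + I*√3 ≈ 2798.3 + 1.732*I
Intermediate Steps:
x(S) = √(6 + S)
n = 8/3 (n = -2*⅙ - 3*(-1) = -⅓ + 3 = 8/3 ≈ 2.6667)
x(-9) + 73*((n + 5)*5) = √(6 - 9) + 73*((8/3 + 5)*5) = √(-3) + 73*((23/3)*5) = I*√3 + 73*(115/3) = I*√3 + 8395/3 = 8395/3 + I*√3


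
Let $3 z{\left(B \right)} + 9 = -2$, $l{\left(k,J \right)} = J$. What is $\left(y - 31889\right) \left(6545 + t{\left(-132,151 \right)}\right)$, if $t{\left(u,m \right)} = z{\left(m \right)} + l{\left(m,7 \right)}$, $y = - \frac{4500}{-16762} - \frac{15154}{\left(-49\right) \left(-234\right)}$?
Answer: $- \frac{30101286622324180}{144144819} \approx -2.0883 \cdot 10^{8}$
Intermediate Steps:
$y = - \frac{50603587}{48048273}$ ($y = \left(-4500\right) \left(- \frac{1}{16762}\right) - \frac{15154}{11466} = \frac{2250}{8381} - \frac{7577}{5733} = - \frac{50603587}{48048273} \approx -1.0532$)
$z{\left(B \right)} = - \frac{11}{3}$ ($z{\left(B \right)} = -3 + \frac{1}{3} \left(-2\right) = -3 - \frac{2}{3} = - \frac{11}{3}$)
$t{\left(u,m \right)} = \frac{10}{3}$ ($t{\left(u,m \right)} = - \frac{11}{3} + 7 = \frac{10}{3}$)
$\left(y - 31889\right) \left(6545 + t{\left(-132,151 \right)}\right) = \left(- \frac{50603587}{48048273} - 31889\right) \left(6545 + \frac{10}{3}\right) = \left(- \frac{1532261981284}{48048273}\right) \frac{19645}{3} = - \frac{30101286622324180}{144144819}$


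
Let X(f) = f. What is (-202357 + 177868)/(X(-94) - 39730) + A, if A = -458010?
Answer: -18239765751/39824 ≈ -4.5801e+5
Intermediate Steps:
(-202357 + 177868)/(X(-94) - 39730) + A = (-202357 + 177868)/(-94 - 39730) - 458010 = -24489/(-39824) - 458010 = -24489*(-1/39824) - 458010 = 24489/39824 - 458010 = -18239765751/39824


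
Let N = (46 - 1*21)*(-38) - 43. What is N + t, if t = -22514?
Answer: -23507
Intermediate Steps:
N = -993 (N = (46 - 21)*(-38) - 43 = 25*(-38) - 43 = -950 - 43 = -993)
N + t = -993 - 22514 = -23507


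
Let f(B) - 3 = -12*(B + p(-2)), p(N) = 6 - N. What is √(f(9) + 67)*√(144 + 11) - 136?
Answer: -136 + I*√20770 ≈ -136.0 + 144.12*I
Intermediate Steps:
f(B) = -93 - 12*B (f(B) = 3 - 12*(B + (6 - 1*(-2))) = 3 - 12*(B + (6 + 2)) = 3 - 12*(B + 8) = 3 - 12*(8 + B) = 3 + (-96 - 12*B) = -93 - 12*B)
√(f(9) + 67)*√(144 + 11) - 136 = √((-93 - 12*9) + 67)*√(144 + 11) - 136 = √((-93 - 108) + 67)*√155 - 136 = √(-201 + 67)*√155 - 136 = √(-134)*√155 - 136 = (I*√134)*√155 - 136 = I*√20770 - 136 = -136 + I*√20770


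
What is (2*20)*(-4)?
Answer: -160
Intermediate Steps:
(2*20)*(-4) = 40*(-4) = -160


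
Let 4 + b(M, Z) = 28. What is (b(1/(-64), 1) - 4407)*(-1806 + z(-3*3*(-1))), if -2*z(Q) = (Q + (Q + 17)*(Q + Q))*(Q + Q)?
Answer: 26731917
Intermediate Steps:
z(Q) = -Q*(Q + 2*Q*(17 + Q)) (z(Q) = -(Q + (Q + 17)*(Q + Q))*(Q + Q)/2 = -(Q + (17 + Q)*(2*Q))*2*Q/2 = -(Q + 2*Q*(17 + Q))*2*Q/2 = -Q*(Q + 2*Q*(17 + Q)))
b(M, Z) = 24 (b(M, Z) = -4 + 28 = 24)
(b(1/(-64), 1) - 4407)*(-1806 + z(-3*3*(-1))) = (24 - 4407)*(-1806 + (-3*3*(-1))**2*(-35 - 2*(-3*3)*(-1))) = -4383*(-1806 + (-9*(-1))**2*(-35 - (-18)*(-1))) = -4383*(-1806 + 9**2*(-35 - 2*9)) = -4383*(-1806 + 81*(-35 - 18)) = -4383*(-1806 + 81*(-53)) = -4383*(-1806 - 4293) = -4383*(-6099) = 26731917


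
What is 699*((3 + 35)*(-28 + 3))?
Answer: -664050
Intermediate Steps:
699*((3 + 35)*(-28 + 3)) = 699*(38*(-25)) = 699*(-950) = -664050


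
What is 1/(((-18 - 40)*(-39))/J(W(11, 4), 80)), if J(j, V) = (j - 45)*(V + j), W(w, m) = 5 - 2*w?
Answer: -651/377 ≈ -1.7268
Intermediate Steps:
J(j, V) = (-45 + j)*(V + j)
1/(((-18 - 40)*(-39))/J(W(11, 4), 80)) = 1/(((-18 - 40)*(-39))/((5 - 2*11)² - 45*80 - 45*(5 - 2*11) + 80*(5 - 2*11))) = 1/((-58*(-39))/((5 - 22)² - 3600 - 45*(5 - 22) + 80*(5 - 22))) = 1/(2262/((-17)² - 3600 - 45*(-17) + 80*(-17))) = 1/(2262/(289 - 3600 + 765 - 1360)) = 1/(2262/(-3906)) = 1/(2262*(-1/3906)) = 1/(-377/651) = -651/377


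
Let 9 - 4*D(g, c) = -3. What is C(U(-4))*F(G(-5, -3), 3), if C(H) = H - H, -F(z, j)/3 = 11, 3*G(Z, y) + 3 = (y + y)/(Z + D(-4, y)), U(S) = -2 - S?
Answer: 0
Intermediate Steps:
D(g, c) = 3 (D(g, c) = 9/4 - 1/4*(-3) = 9/4 + 3/4 = 3)
G(Z, y) = -1 + 2*y/(3*(3 + Z)) (G(Z, y) = -1 + ((y + y)/(Z + 3))/3 = -1 + ((2*y)/(3 + Z))/3 = -1 + (2*y/(3 + Z))/3 = -1 + 2*y/(3*(3 + Z)))
F(z, j) = -33 (F(z, j) = -3*11 = -33)
C(H) = 0
C(U(-4))*F(G(-5, -3), 3) = 0*(-33) = 0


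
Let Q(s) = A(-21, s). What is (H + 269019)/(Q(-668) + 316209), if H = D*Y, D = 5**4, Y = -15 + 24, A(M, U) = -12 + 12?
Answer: 91548/105403 ≈ 0.86855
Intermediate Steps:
A(M, U) = 0
Y = 9
D = 625
H = 5625 (H = 625*9 = 5625)
Q(s) = 0
(H + 269019)/(Q(-668) + 316209) = (5625 + 269019)/(0 + 316209) = 274644/316209 = 274644*(1/316209) = 91548/105403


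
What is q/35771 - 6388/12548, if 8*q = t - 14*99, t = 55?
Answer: -461185643/897709016 ≈ -0.51374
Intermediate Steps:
q = -1331/8 (q = (55 - 14*99)/8 = (55 - 1386)/8 = (⅛)*(-1331) = -1331/8 ≈ -166.38)
q/35771 - 6388/12548 = -1331/8/35771 - 6388/12548 = -1331/8*1/35771 - 6388*1/12548 = -1331/286168 - 1597/3137 = -461185643/897709016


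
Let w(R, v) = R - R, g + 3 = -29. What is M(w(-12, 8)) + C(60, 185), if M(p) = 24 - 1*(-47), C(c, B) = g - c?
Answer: -21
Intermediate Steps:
g = -32 (g = -3 - 29 = -32)
C(c, B) = -32 - c
w(R, v) = 0
M(p) = 71 (M(p) = 24 + 47 = 71)
M(w(-12, 8)) + C(60, 185) = 71 + (-32 - 1*60) = 71 + (-32 - 60) = 71 - 92 = -21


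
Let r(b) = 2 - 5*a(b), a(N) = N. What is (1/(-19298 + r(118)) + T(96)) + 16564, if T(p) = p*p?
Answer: 512661079/19886 ≈ 25780.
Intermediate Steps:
T(p) = p²
r(b) = 2 - 5*b
(1/(-19298 + r(118)) + T(96)) + 16564 = (1/(-19298 + (2 - 5*118)) + 96²) + 16564 = (1/(-19298 + (2 - 590)) + 9216) + 16564 = (1/(-19298 - 588) + 9216) + 16564 = (1/(-19886) + 9216) + 16564 = (-1/19886 + 9216) + 16564 = 183269375/19886 + 16564 = 512661079/19886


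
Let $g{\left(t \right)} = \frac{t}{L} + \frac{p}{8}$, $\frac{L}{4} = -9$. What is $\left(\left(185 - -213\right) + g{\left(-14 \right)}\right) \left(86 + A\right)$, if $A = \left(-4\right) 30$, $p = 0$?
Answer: $- \frac{121907}{9} \approx -13545.0$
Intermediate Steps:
$L = -36$ ($L = 4 \left(-9\right) = -36$)
$g{\left(t \right)} = - \frac{t}{36}$ ($g{\left(t \right)} = \frac{t}{-36} + \frac{0}{8} = t \left(- \frac{1}{36}\right) + 0 \cdot \frac{1}{8} = - \frac{t}{36} + 0 = - \frac{t}{36}$)
$A = -120$
$\left(\left(185 - -213\right) + g{\left(-14 \right)}\right) \left(86 + A\right) = \left(\left(185 - -213\right) - - \frac{7}{18}\right) \left(86 - 120\right) = \left(\left(185 + 213\right) + \frac{7}{18}\right) \left(-34\right) = \left(398 + \frac{7}{18}\right) \left(-34\right) = \frac{7171}{18} \left(-34\right) = - \frac{121907}{9}$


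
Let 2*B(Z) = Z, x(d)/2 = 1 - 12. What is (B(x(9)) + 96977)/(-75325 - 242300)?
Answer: -32322/105875 ≈ -0.30528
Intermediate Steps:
x(d) = -22 (x(d) = 2*(1 - 12) = 2*(-11) = -22)
B(Z) = Z/2
(B(x(9)) + 96977)/(-75325 - 242300) = ((½)*(-22) + 96977)/(-75325 - 242300) = (-11 + 96977)/(-317625) = 96966*(-1/317625) = -32322/105875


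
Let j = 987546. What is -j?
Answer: -987546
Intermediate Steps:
-j = -1*987546 = -987546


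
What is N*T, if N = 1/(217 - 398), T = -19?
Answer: 19/181 ≈ 0.10497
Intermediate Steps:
N = -1/181 (N = 1/(-181) = -1/181 ≈ -0.0055249)
N*T = -1/181*(-19) = 19/181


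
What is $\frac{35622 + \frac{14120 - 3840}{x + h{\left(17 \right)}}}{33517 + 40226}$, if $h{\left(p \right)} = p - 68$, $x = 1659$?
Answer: $\frac{7161307}{14822343} \approx 0.48314$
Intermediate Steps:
$h{\left(p \right)} = -68 + p$ ($h{\left(p \right)} = p - 68 = -68 + p$)
$\frac{35622 + \frac{14120 - 3840}{x + h{\left(17 \right)}}}{33517 + 40226} = \frac{35622 + \frac{14120 - 3840}{1659 + \left(-68 + 17\right)}}{33517 + 40226} = \frac{35622 + \frac{10280}{1659 - 51}}{73743} = \left(35622 + \frac{10280}{1608}\right) \frac{1}{73743} = \left(35622 + 10280 \cdot \frac{1}{1608}\right) \frac{1}{73743} = \left(35622 + \frac{1285}{201}\right) \frac{1}{73743} = \frac{7161307}{201} \cdot \frac{1}{73743} = \frac{7161307}{14822343}$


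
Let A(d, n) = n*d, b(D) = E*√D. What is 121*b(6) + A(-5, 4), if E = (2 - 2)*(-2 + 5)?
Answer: -20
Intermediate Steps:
E = 0 (E = 0*3 = 0)
b(D) = 0 (b(D) = 0*√D = 0)
A(d, n) = d*n
121*b(6) + A(-5, 4) = 121*0 - 5*4 = 0 - 20 = -20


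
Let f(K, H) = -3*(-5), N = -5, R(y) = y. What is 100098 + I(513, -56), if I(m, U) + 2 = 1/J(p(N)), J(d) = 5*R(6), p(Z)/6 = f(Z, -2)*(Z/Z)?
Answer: 3002881/30 ≈ 1.0010e+5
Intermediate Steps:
f(K, H) = 15
p(Z) = 90 (p(Z) = 6*(15*(Z/Z)) = 6*(15*1) = 6*15 = 90)
J(d) = 30 (J(d) = 5*6 = 30)
I(m, U) = -59/30 (I(m, U) = -2 + 1/30 = -59/30)
100098 + I(513, -56) = 100098 - 59/30 = 3002881/30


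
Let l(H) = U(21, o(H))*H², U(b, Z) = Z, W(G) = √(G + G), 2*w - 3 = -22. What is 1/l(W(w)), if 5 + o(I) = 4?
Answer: 1/19 ≈ 0.052632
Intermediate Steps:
w = -19/2 (w = 3/2 + (½)*(-22) = 3/2 - 11 = -19/2 ≈ -9.5000)
o(I) = -1 (o(I) = -5 + 4 = -1)
W(G) = √2*√G (W(G) = √(2*G) = √2*√G)
l(H) = -H²
1/l(W(w)) = 1/(-(√2*√(-19/2))²) = 1/(-(√2*(I*√38/2))²) = 1/(-(I*√19)²) = 1/(-1*(-19)) = 1/19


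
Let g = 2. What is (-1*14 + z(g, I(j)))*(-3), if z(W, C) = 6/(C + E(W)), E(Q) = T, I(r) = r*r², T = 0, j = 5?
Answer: 5232/125 ≈ 41.856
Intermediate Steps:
I(r) = r³
E(Q) = 0
z(W, C) = 6/C (z(W, C) = 6/(C + 0) = 6/C)
(-1*14 + z(g, I(j)))*(-3) = (-1*14 + 6/(5³))*(-3) = (-14 + 6/125)*(-3) = -1744/125*(-3) = 5232/125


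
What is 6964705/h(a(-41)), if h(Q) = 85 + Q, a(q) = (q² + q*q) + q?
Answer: 6964705/3406 ≈ 2044.8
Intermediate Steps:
a(q) = q + 2*q² (a(q) = (q² + q²) + q = 2*q² + q = q + 2*q²)
6964705/h(a(-41)) = 6964705/(85 - 41*(1 + 2*(-41))) = 6964705/(85 - 41*(1 - 82)) = 6964705/(85 - 41*(-81)) = 6964705/(85 + 3321) = 6964705/3406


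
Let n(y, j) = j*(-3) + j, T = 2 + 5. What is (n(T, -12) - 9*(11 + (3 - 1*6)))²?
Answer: 2304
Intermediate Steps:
T = 7
n(y, j) = -2*j (n(y, j) = -3*j + j = -2*j)
(n(T, -12) - 9*(11 + (3 - 1*6)))² = (-2*(-12) - 9*(11 + (3 - 1*6)))² = (24 - 9*(11 + (3 - 6)))² = (24 - 9*(11 - 3))² = (24 - 9*8)² = (24 - 72)² = (-48)² = 2304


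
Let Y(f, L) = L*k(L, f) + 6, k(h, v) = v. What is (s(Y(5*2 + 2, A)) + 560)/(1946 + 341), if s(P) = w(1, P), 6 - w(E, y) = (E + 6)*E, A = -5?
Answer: 559/2287 ≈ 0.24443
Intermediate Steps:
Y(f, L) = 6 + L*f (Y(f, L) = L*f + 6 = 6 + L*f)
w(E, y) = 6 - E*(6 + E) (w(E, y) = 6 - (E + 6)*E = 6 - (6 + E)*E = 6 - E*(6 + E))
s(P) = -1 (s(P) = 6 - 1*1² - 6*1 = 6 - 1*1 - 6 = 6 - 1 - 6 = -1)
(s(Y(5*2 + 2, A)) + 560)/(1946 + 341) = (-1 + 560)/(1946 + 341) = 559/2287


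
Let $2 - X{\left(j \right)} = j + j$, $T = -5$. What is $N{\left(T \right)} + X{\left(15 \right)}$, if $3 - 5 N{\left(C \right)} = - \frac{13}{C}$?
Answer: $- \frac{698}{25} \approx -27.92$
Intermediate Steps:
$X{\left(j \right)} = 2 - 2 j$ ($X{\left(j \right)} = 2 - \left(j + j\right) = 2 - 2 j$)
$N{\left(C \right)} = \frac{3}{5} + \frac{13}{5 C}$ ($N{\left(C \right)} = \frac{3}{5} - \frac{\left(-13\right) \frac{1}{C}}{5} = \frac{3}{5} + \frac{13}{5 C}$)
$N{\left(T \right)} + X{\left(15 \right)} = \frac{13 + 3 \left(-5\right)}{5 \left(-5\right)} + \left(2 - 30\right) = \frac{1}{5} \left(- \frac{1}{5}\right) \left(13 - 15\right) + \left(2 - 30\right) = \frac{1}{5} \left(- \frac{1}{5}\right) \left(-2\right) - 28 = \frac{2}{25} - 28 = - \frac{698}{25}$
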